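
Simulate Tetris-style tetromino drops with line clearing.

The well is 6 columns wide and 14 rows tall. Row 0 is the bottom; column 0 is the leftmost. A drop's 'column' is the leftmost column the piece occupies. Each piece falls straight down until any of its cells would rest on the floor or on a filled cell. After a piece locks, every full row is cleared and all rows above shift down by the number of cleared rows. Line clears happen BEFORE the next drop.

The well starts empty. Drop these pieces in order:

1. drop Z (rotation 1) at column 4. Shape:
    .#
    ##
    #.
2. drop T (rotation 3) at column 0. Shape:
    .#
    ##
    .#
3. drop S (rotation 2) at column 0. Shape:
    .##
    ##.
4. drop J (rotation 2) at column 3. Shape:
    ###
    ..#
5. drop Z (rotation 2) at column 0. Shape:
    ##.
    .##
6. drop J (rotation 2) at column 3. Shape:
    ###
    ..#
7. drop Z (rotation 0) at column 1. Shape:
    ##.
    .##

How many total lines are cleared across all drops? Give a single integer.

Drop 1: Z rot1 at col 4 lands with bottom-row=0; cleared 0 line(s) (total 0); column heights now [0 0 0 0 2 3], max=3
Drop 2: T rot3 at col 0 lands with bottom-row=0; cleared 0 line(s) (total 0); column heights now [2 3 0 0 2 3], max=3
Drop 3: S rot2 at col 0 lands with bottom-row=3; cleared 0 line(s) (total 0); column heights now [4 5 5 0 2 3], max=5
Drop 4: J rot2 at col 3 lands with bottom-row=3; cleared 0 line(s) (total 0); column heights now [4 5 5 5 5 5], max=5
Drop 5: Z rot2 at col 0 lands with bottom-row=5; cleared 0 line(s) (total 0); column heights now [7 7 6 5 5 5], max=7
Drop 6: J rot2 at col 3 lands with bottom-row=5; cleared 0 line(s) (total 0); column heights now [7 7 6 7 7 7], max=7
Drop 7: Z rot0 at col 1 lands with bottom-row=7; cleared 0 line(s) (total 0); column heights now [7 9 9 8 7 7], max=9

Answer: 0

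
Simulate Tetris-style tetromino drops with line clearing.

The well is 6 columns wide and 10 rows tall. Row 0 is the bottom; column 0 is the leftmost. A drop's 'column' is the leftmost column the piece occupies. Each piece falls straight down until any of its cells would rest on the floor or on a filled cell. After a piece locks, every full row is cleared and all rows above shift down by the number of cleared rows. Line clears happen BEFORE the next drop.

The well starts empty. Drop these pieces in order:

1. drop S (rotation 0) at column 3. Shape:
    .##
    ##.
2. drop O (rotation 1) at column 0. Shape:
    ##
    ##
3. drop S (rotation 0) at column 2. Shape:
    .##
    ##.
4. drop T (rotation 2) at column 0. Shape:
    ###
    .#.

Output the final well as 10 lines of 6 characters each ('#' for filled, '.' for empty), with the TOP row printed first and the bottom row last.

Answer: ......
......
......
......
......
......
......
###...
.#.##.
##.##.

Derivation:
Drop 1: S rot0 at col 3 lands with bottom-row=0; cleared 0 line(s) (total 0); column heights now [0 0 0 1 2 2], max=2
Drop 2: O rot1 at col 0 lands with bottom-row=0; cleared 0 line(s) (total 0); column heights now [2 2 0 1 2 2], max=2
Drop 3: S rot0 at col 2 lands with bottom-row=1; cleared 1 line(s) (total 1); column heights now [1 1 0 2 2 0], max=2
Drop 4: T rot2 at col 0 lands with bottom-row=1; cleared 0 line(s) (total 1); column heights now [3 3 3 2 2 0], max=3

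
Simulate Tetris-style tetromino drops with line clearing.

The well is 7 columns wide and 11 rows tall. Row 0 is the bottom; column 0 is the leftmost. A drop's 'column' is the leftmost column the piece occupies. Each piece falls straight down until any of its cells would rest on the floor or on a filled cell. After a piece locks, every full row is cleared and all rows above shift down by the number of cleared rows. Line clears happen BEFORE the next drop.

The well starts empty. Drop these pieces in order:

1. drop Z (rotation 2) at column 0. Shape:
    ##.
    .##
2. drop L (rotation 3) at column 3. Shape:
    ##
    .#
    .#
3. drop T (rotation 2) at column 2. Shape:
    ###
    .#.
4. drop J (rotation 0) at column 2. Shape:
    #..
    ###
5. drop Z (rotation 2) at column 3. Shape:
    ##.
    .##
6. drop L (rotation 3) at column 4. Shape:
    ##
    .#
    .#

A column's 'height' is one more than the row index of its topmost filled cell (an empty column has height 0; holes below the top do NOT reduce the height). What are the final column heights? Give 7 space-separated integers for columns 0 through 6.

Answer: 2 2 7 8 10 10 0

Derivation:
Drop 1: Z rot2 at col 0 lands with bottom-row=0; cleared 0 line(s) (total 0); column heights now [2 2 1 0 0 0 0], max=2
Drop 2: L rot3 at col 3 lands with bottom-row=0; cleared 0 line(s) (total 0); column heights now [2 2 1 3 3 0 0], max=3
Drop 3: T rot2 at col 2 lands with bottom-row=3; cleared 0 line(s) (total 0); column heights now [2 2 5 5 5 0 0], max=5
Drop 4: J rot0 at col 2 lands with bottom-row=5; cleared 0 line(s) (total 0); column heights now [2 2 7 6 6 0 0], max=7
Drop 5: Z rot2 at col 3 lands with bottom-row=6; cleared 0 line(s) (total 0); column heights now [2 2 7 8 8 7 0], max=8
Drop 6: L rot3 at col 4 lands with bottom-row=7; cleared 0 line(s) (total 0); column heights now [2 2 7 8 10 10 0], max=10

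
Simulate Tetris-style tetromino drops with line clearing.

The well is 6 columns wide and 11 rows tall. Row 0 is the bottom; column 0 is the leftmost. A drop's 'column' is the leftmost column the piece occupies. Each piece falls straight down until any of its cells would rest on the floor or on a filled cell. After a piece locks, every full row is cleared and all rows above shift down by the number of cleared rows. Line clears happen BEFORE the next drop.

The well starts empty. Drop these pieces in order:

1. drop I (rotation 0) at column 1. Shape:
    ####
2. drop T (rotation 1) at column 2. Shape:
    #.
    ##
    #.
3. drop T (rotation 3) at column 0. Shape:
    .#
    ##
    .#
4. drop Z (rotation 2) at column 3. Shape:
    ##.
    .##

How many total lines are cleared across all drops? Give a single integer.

Drop 1: I rot0 at col 1 lands with bottom-row=0; cleared 0 line(s) (total 0); column heights now [0 1 1 1 1 0], max=1
Drop 2: T rot1 at col 2 lands with bottom-row=1; cleared 0 line(s) (total 0); column heights now [0 1 4 3 1 0], max=4
Drop 3: T rot3 at col 0 lands with bottom-row=1; cleared 0 line(s) (total 0); column heights now [3 4 4 3 1 0], max=4
Drop 4: Z rot2 at col 3 lands with bottom-row=2; cleared 1 line(s) (total 1); column heights now [0 3 3 3 3 0], max=3

Answer: 1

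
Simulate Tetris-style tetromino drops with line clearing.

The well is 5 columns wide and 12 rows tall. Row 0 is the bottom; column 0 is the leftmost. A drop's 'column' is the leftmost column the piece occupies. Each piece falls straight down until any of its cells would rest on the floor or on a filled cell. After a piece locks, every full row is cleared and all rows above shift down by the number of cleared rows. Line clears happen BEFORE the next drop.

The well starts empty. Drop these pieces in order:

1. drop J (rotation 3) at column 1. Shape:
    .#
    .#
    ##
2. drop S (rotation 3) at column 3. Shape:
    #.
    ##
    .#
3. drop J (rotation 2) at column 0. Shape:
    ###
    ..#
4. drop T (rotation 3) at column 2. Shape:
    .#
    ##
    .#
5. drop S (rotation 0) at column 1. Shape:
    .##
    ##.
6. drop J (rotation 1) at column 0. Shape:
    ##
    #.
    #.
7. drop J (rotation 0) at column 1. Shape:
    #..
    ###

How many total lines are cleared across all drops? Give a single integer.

Drop 1: J rot3 at col 1 lands with bottom-row=0; cleared 0 line(s) (total 0); column heights now [0 1 3 0 0], max=3
Drop 2: S rot3 at col 3 lands with bottom-row=0; cleared 0 line(s) (total 0); column heights now [0 1 3 3 2], max=3
Drop 3: J rot2 at col 0 lands with bottom-row=3; cleared 0 line(s) (total 0); column heights now [5 5 5 3 2], max=5
Drop 4: T rot3 at col 2 lands with bottom-row=4; cleared 0 line(s) (total 0); column heights now [5 5 6 7 2], max=7
Drop 5: S rot0 at col 1 lands with bottom-row=6; cleared 0 line(s) (total 0); column heights now [5 7 8 8 2], max=8
Drop 6: J rot1 at col 0 lands with bottom-row=5; cleared 0 line(s) (total 0); column heights now [8 8 8 8 2], max=8
Drop 7: J rot0 at col 1 lands with bottom-row=8; cleared 0 line(s) (total 0); column heights now [8 10 9 9 2], max=10

Answer: 0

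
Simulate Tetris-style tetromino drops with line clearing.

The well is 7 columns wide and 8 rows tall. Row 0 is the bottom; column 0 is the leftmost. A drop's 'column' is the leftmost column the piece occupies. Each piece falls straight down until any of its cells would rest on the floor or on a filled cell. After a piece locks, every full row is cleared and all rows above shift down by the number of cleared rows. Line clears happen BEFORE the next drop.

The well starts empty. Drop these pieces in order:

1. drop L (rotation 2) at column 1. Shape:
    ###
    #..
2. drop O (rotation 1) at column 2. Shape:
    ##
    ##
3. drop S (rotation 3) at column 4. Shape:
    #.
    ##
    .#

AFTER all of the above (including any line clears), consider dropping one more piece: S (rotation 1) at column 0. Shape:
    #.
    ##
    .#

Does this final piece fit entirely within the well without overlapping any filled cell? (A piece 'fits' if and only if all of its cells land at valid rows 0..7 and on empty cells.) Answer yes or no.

Answer: yes

Derivation:
Drop 1: L rot2 at col 1 lands with bottom-row=0; cleared 0 line(s) (total 0); column heights now [0 2 2 2 0 0 0], max=2
Drop 2: O rot1 at col 2 lands with bottom-row=2; cleared 0 line(s) (total 0); column heights now [0 2 4 4 0 0 0], max=4
Drop 3: S rot3 at col 4 lands with bottom-row=0; cleared 0 line(s) (total 0); column heights now [0 2 4 4 3 2 0], max=4
Test piece S rot1 at col 0 (width 2): heights before test = [0 2 4 4 3 2 0]; fits = True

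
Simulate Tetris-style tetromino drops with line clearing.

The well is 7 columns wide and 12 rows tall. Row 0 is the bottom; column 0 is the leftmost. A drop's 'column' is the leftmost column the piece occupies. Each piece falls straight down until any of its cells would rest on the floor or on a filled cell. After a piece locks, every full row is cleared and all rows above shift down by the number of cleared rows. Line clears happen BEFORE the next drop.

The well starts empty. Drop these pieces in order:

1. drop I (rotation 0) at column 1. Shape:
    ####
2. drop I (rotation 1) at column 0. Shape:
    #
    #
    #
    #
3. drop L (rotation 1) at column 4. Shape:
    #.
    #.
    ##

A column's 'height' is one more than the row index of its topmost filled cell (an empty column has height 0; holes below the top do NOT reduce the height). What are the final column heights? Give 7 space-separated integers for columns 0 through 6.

Drop 1: I rot0 at col 1 lands with bottom-row=0; cleared 0 line(s) (total 0); column heights now [0 1 1 1 1 0 0], max=1
Drop 2: I rot1 at col 0 lands with bottom-row=0; cleared 0 line(s) (total 0); column heights now [4 1 1 1 1 0 0], max=4
Drop 3: L rot1 at col 4 lands with bottom-row=1; cleared 0 line(s) (total 0); column heights now [4 1 1 1 4 2 0], max=4

Answer: 4 1 1 1 4 2 0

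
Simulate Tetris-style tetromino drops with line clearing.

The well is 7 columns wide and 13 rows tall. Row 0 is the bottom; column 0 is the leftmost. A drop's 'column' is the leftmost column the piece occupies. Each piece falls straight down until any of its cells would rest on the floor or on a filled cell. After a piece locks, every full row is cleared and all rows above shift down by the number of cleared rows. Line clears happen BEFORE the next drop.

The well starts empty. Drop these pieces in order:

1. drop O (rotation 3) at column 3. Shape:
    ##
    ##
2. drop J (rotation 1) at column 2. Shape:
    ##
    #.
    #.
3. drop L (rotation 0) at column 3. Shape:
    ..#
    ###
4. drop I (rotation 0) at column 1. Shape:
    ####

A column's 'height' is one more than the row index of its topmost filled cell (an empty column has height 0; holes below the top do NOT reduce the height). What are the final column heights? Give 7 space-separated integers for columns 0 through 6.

Answer: 0 5 5 5 5 5 0

Derivation:
Drop 1: O rot3 at col 3 lands with bottom-row=0; cleared 0 line(s) (total 0); column heights now [0 0 0 2 2 0 0], max=2
Drop 2: J rot1 at col 2 lands with bottom-row=0; cleared 0 line(s) (total 0); column heights now [0 0 3 3 2 0 0], max=3
Drop 3: L rot0 at col 3 lands with bottom-row=3; cleared 0 line(s) (total 0); column heights now [0 0 3 4 4 5 0], max=5
Drop 4: I rot0 at col 1 lands with bottom-row=4; cleared 0 line(s) (total 0); column heights now [0 5 5 5 5 5 0], max=5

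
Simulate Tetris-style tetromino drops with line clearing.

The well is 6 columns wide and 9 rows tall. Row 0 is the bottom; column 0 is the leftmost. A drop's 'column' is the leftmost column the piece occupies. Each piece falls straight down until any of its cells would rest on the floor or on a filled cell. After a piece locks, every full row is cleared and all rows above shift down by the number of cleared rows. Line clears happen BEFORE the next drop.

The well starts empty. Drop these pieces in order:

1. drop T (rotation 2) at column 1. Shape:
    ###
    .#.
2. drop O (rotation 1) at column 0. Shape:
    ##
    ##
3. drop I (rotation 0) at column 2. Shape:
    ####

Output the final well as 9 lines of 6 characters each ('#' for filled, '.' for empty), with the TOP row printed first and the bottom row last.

Drop 1: T rot2 at col 1 lands with bottom-row=0; cleared 0 line(s) (total 0); column heights now [0 2 2 2 0 0], max=2
Drop 2: O rot1 at col 0 lands with bottom-row=2; cleared 0 line(s) (total 0); column heights now [4 4 2 2 0 0], max=4
Drop 3: I rot0 at col 2 lands with bottom-row=2; cleared 1 line(s) (total 1); column heights now [3 3 2 2 0 0], max=3

Answer: ......
......
......
......
......
......
##....
.###..
..#...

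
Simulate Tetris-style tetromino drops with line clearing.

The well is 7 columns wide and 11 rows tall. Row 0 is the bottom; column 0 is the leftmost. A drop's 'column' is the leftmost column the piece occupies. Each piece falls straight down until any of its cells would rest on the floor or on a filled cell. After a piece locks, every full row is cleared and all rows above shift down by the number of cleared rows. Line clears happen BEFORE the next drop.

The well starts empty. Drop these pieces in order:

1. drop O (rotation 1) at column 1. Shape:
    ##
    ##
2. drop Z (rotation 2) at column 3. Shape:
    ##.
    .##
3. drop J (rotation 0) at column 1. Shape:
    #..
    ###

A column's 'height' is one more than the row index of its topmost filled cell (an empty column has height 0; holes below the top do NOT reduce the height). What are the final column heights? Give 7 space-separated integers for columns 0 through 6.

Answer: 0 4 3 3 2 1 0

Derivation:
Drop 1: O rot1 at col 1 lands with bottom-row=0; cleared 0 line(s) (total 0); column heights now [0 2 2 0 0 0 0], max=2
Drop 2: Z rot2 at col 3 lands with bottom-row=0; cleared 0 line(s) (total 0); column heights now [0 2 2 2 2 1 0], max=2
Drop 3: J rot0 at col 1 lands with bottom-row=2; cleared 0 line(s) (total 0); column heights now [0 4 3 3 2 1 0], max=4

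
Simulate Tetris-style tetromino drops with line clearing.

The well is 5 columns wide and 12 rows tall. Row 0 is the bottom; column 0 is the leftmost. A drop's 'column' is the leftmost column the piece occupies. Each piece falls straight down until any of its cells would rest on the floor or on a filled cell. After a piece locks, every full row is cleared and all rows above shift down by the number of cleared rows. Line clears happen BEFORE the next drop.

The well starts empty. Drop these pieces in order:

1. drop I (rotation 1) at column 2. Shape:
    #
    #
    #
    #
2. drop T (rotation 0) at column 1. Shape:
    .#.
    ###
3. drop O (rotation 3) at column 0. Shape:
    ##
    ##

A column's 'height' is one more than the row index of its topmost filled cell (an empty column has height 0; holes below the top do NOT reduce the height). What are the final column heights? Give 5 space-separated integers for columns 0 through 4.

Drop 1: I rot1 at col 2 lands with bottom-row=0; cleared 0 line(s) (total 0); column heights now [0 0 4 0 0], max=4
Drop 2: T rot0 at col 1 lands with bottom-row=4; cleared 0 line(s) (total 0); column heights now [0 5 6 5 0], max=6
Drop 3: O rot3 at col 0 lands with bottom-row=5; cleared 0 line(s) (total 0); column heights now [7 7 6 5 0], max=7

Answer: 7 7 6 5 0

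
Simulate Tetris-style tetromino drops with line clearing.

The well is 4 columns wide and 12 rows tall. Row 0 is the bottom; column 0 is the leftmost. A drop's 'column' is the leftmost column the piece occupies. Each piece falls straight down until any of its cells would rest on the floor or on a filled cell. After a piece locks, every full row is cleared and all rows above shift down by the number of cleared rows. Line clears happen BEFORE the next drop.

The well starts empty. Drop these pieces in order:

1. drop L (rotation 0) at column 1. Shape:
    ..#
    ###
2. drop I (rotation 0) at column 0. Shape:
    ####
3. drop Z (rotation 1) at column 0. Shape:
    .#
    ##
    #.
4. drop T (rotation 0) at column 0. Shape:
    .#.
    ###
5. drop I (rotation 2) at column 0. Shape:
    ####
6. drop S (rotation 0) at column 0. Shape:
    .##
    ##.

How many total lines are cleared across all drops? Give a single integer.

Drop 1: L rot0 at col 1 lands with bottom-row=0; cleared 0 line(s) (total 0); column heights now [0 1 1 2], max=2
Drop 2: I rot0 at col 0 lands with bottom-row=2; cleared 1 line(s) (total 1); column heights now [0 1 1 2], max=2
Drop 3: Z rot1 at col 0 lands with bottom-row=0; cleared 1 line(s) (total 2); column heights now [1 2 0 1], max=2
Drop 4: T rot0 at col 0 lands with bottom-row=2; cleared 0 line(s) (total 2); column heights now [3 4 3 1], max=4
Drop 5: I rot2 at col 0 lands with bottom-row=4; cleared 1 line(s) (total 3); column heights now [3 4 3 1], max=4
Drop 6: S rot0 at col 0 lands with bottom-row=4; cleared 0 line(s) (total 3); column heights now [5 6 6 1], max=6

Answer: 3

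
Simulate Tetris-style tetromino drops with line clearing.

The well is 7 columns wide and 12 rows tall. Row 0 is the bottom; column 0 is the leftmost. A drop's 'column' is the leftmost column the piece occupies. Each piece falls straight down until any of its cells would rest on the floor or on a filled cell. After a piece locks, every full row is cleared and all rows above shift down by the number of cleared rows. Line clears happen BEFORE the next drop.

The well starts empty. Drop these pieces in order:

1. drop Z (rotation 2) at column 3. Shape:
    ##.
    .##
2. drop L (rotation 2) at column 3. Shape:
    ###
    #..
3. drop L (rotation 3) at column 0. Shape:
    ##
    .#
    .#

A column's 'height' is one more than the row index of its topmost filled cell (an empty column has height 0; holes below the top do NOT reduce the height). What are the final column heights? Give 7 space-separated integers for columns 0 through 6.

Answer: 3 3 0 4 4 4 0

Derivation:
Drop 1: Z rot2 at col 3 lands with bottom-row=0; cleared 0 line(s) (total 0); column heights now [0 0 0 2 2 1 0], max=2
Drop 2: L rot2 at col 3 lands with bottom-row=2; cleared 0 line(s) (total 0); column heights now [0 0 0 4 4 4 0], max=4
Drop 3: L rot3 at col 0 lands with bottom-row=0; cleared 0 line(s) (total 0); column heights now [3 3 0 4 4 4 0], max=4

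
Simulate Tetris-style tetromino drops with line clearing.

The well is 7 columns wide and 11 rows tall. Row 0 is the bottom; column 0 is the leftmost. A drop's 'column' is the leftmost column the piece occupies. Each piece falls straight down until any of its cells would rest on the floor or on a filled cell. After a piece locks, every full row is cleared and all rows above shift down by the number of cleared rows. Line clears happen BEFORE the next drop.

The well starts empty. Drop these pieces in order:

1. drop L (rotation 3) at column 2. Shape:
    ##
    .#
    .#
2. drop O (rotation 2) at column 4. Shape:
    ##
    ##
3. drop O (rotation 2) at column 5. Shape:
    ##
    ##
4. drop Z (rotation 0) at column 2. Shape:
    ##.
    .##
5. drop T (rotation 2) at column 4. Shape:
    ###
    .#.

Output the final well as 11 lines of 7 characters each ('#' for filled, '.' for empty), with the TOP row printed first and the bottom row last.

Answer: .......
.......
.......
.......
.......
....###
..##.#.
...####
..##.##
...###.
...###.

Derivation:
Drop 1: L rot3 at col 2 lands with bottom-row=0; cleared 0 line(s) (total 0); column heights now [0 0 3 3 0 0 0], max=3
Drop 2: O rot2 at col 4 lands with bottom-row=0; cleared 0 line(s) (total 0); column heights now [0 0 3 3 2 2 0], max=3
Drop 3: O rot2 at col 5 lands with bottom-row=2; cleared 0 line(s) (total 0); column heights now [0 0 3 3 2 4 4], max=4
Drop 4: Z rot0 at col 2 lands with bottom-row=3; cleared 0 line(s) (total 0); column heights now [0 0 5 5 4 4 4], max=5
Drop 5: T rot2 at col 4 lands with bottom-row=4; cleared 0 line(s) (total 0); column heights now [0 0 5 5 6 6 6], max=6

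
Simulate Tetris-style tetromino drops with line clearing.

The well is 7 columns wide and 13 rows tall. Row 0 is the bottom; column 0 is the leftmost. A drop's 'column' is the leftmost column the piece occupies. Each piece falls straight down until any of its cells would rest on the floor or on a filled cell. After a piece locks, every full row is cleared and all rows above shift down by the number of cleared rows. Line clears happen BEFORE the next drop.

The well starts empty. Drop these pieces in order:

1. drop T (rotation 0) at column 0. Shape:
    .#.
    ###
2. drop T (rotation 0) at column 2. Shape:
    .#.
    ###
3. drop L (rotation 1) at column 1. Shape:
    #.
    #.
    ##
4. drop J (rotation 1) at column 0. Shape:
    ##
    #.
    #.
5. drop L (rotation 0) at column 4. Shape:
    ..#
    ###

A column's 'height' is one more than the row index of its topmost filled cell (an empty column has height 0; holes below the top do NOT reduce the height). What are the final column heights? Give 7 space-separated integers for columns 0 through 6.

Drop 1: T rot0 at col 0 lands with bottom-row=0; cleared 0 line(s) (total 0); column heights now [1 2 1 0 0 0 0], max=2
Drop 2: T rot0 at col 2 lands with bottom-row=1; cleared 0 line(s) (total 0); column heights now [1 2 2 3 2 0 0], max=3
Drop 3: L rot1 at col 1 lands with bottom-row=2; cleared 0 line(s) (total 0); column heights now [1 5 3 3 2 0 0], max=5
Drop 4: J rot1 at col 0 lands with bottom-row=3; cleared 0 line(s) (total 0); column heights now [6 6 3 3 2 0 0], max=6
Drop 5: L rot0 at col 4 lands with bottom-row=2; cleared 0 line(s) (total 0); column heights now [6 6 3 3 3 3 4], max=6

Answer: 6 6 3 3 3 3 4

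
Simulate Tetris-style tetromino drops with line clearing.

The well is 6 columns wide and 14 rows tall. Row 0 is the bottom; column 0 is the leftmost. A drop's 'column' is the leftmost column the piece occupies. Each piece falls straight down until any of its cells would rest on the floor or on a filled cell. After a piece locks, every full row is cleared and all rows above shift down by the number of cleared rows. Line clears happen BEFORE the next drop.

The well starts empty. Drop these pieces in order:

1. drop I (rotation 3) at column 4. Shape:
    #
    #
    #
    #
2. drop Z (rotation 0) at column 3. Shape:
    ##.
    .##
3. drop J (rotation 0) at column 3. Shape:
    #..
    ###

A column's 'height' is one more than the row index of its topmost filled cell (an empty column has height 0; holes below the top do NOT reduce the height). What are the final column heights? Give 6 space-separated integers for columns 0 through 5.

Drop 1: I rot3 at col 4 lands with bottom-row=0; cleared 0 line(s) (total 0); column heights now [0 0 0 0 4 0], max=4
Drop 2: Z rot0 at col 3 lands with bottom-row=4; cleared 0 line(s) (total 0); column heights now [0 0 0 6 6 5], max=6
Drop 3: J rot0 at col 3 lands with bottom-row=6; cleared 0 line(s) (total 0); column heights now [0 0 0 8 7 7], max=8

Answer: 0 0 0 8 7 7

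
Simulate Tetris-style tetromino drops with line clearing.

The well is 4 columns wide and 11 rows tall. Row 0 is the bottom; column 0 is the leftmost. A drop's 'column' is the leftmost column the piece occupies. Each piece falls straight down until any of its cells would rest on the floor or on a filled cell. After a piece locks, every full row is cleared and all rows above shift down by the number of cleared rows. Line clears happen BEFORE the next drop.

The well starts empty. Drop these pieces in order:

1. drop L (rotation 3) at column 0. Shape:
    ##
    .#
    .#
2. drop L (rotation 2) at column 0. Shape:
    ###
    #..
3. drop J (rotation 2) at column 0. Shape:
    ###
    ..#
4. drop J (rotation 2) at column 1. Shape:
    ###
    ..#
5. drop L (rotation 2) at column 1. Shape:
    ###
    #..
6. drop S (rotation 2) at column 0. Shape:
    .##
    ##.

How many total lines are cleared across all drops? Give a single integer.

Answer: 1

Derivation:
Drop 1: L rot3 at col 0 lands with bottom-row=0; cleared 0 line(s) (total 0); column heights now [3 3 0 0], max=3
Drop 2: L rot2 at col 0 lands with bottom-row=3; cleared 0 line(s) (total 0); column heights now [5 5 5 0], max=5
Drop 3: J rot2 at col 0 lands with bottom-row=5; cleared 0 line(s) (total 0); column heights now [7 7 7 0], max=7
Drop 4: J rot2 at col 1 lands with bottom-row=6; cleared 1 line(s) (total 1); column heights now [5 7 7 7], max=7
Drop 5: L rot2 at col 1 lands with bottom-row=7; cleared 0 line(s) (total 1); column heights now [5 9 9 9], max=9
Drop 6: S rot2 at col 0 lands with bottom-row=9; cleared 0 line(s) (total 1); column heights now [10 11 11 9], max=11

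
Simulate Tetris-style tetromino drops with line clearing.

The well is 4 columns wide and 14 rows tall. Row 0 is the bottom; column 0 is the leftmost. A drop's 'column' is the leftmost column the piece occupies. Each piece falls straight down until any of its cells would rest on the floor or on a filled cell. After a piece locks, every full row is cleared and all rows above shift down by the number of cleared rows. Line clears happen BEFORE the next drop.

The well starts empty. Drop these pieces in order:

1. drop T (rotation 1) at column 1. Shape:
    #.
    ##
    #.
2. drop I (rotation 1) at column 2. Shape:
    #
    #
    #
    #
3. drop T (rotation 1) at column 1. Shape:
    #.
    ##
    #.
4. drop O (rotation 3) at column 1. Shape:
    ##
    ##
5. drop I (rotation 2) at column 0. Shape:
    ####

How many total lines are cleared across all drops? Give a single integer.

Answer: 1

Derivation:
Drop 1: T rot1 at col 1 lands with bottom-row=0; cleared 0 line(s) (total 0); column heights now [0 3 2 0], max=3
Drop 2: I rot1 at col 2 lands with bottom-row=2; cleared 0 line(s) (total 0); column heights now [0 3 6 0], max=6
Drop 3: T rot1 at col 1 lands with bottom-row=5; cleared 0 line(s) (total 0); column heights now [0 8 7 0], max=8
Drop 4: O rot3 at col 1 lands with bottom-row=8; cleared 0 line(s) (total 0); column heights now [0 10 10 0], max=10
Drop 5: I rot2 at col 0 lands with bottom-row=10; cleared 1 line(s) (total 1); column heights now [0 10 10 0], max=10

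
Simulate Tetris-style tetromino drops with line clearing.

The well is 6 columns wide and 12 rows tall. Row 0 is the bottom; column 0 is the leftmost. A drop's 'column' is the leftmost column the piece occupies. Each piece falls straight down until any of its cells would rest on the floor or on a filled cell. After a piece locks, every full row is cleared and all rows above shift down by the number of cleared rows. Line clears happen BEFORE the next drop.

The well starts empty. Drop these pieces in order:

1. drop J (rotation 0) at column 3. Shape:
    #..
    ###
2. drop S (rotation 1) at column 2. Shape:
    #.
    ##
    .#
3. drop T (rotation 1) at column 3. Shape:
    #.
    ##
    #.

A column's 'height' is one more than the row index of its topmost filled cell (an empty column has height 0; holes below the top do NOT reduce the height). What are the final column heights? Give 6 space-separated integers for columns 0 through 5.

Drop 1: J rot0 at col 3 lands with bottom-row=0; cleared 0 line(s) (total 0); column heights now [0 0 0 2 1 1], max=2
Drop 2: S rot1 at col 2 lands with bottom-row=2; cleared 0 line(s) (total 0); column heights now [0 0 5 4 1 1], max=5
Drop 3: T rot1 at col 3 lands with bottom-row=4; cleared 0 line(s) (total 0); column heights now [0 0 5 7 6 1], max=7

Answer: 0 0 5 7 6 1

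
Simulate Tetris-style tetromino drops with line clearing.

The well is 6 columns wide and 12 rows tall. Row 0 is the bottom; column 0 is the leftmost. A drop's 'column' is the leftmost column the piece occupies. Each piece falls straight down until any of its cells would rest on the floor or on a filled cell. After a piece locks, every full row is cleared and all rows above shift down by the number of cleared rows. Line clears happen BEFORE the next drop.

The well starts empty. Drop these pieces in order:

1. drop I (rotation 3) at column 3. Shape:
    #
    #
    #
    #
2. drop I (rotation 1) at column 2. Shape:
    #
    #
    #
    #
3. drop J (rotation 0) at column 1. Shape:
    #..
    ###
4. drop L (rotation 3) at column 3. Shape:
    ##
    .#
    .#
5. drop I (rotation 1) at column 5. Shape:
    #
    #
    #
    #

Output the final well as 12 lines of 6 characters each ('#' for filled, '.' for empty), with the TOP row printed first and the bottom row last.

Answer: ......
......
......
......
......
......
.#.##.
.####.
..####
..##.#
..##.#
..##.#

Derivation:
Drop 1: I rot3 at col 3 lands with bottom-row=0; cleared 0 line(s) (total 0); column heights now [0 0 0 4 0 0], max=4
Drop 2: I rot1 at col 2 lands with bottom-row=0; cleared 0 line(s) (total 0); column heights now [0 0 4 4 0 0], max=4
Drop 3: J rot0 at col 1 lands with bottom-row=4; cleared 0 line(s) (total 0); column heights now [0 6 5 5 0 0], max=6
Drop 4: L rot3 at col 3 lands with bottom-row=3; cleared 0 line(s) (total 0); column heights now [0 6 5 6 6 0], max=6
Drop 5: I rot1 at col 5 lands with bottom-row=0; cleared 0 line(s) (total 0); column heights now [0 6 5 6 6 4], max=6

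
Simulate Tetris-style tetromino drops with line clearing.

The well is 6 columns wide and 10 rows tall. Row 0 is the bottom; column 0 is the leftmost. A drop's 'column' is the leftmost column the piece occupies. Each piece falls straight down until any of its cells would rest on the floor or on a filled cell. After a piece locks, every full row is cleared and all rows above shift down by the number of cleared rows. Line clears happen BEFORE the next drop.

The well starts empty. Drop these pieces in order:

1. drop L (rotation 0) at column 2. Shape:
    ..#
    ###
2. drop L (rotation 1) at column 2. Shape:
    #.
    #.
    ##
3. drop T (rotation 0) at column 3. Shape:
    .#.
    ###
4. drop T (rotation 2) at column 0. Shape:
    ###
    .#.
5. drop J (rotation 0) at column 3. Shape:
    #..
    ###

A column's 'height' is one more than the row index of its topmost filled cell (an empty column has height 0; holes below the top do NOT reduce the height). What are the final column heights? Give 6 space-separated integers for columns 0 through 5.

Drop 1: L rot0 at col 2 lands with bottom-row=0; cleared 0 line(s) (total 0); column heights now [0 0 1 1 2 0], max=2
Drop 2: L rot1 at col 2 lands with bottom-row=1; cleared 0 line(s) (total 0); column heights now [0 0 4 2 2 0], max=4
Drop 3: T rot0 at col 3 lands with bottom-row=2; cleared 0 line(s) (total 0); column heights now [0 0 4 3 4 3], max=4
Drop 4: T rot2 at col 0 lands with bottom-row=3; cleared 0 line(s) (total 0); column heights now [5 5 5 3 4 3], max=5
Drop 5: J rot0 at col 3 lands with bottom-row=4; cleared 1 line(s) (total 1); column heights now [0 4 4 5 4 3], max=5

Answer: 0 4 4 5 4 3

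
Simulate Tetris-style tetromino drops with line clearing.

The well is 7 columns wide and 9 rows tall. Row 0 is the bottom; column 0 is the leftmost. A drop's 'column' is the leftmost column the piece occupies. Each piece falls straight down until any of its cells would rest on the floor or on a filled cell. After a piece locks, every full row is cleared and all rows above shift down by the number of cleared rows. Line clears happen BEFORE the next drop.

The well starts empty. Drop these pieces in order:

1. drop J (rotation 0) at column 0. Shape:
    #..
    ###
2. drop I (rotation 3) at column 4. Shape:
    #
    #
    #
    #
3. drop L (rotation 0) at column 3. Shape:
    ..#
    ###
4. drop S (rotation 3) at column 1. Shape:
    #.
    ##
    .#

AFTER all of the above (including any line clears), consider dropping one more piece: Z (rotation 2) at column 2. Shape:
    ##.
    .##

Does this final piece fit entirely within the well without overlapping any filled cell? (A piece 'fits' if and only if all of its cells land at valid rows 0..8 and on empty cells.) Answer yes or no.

Answer: yes

Derivation:
Drop 1: J rot0 at col 0 lands with bottom-row=0; cleared 0 line(s) (total 0); column heights now [2 1 1 0 0 0 0], max=2
Drop 2: I rot3 at col 4 lands with bottom-row=0; cleared 0 line(s) (total 0); column heights now [2 1 1 0 4 0 0], max=4
Drop 3: L rot0 at col 3 lands with bottom-row=4; cleared 0 line(s) (total 0); column heights now [2 1 1 5 5 6 0], max=6
Drop 4: S rot3 at col 1 lands with bottom-row=1; cleared 0 line(s) (total 0); column heights now [2 4 3 5 5 6 0], max=6
Test piece Z rot2 at col 2 (width 3): heights before test = [2 4 3 5 5 6 0]; fits = True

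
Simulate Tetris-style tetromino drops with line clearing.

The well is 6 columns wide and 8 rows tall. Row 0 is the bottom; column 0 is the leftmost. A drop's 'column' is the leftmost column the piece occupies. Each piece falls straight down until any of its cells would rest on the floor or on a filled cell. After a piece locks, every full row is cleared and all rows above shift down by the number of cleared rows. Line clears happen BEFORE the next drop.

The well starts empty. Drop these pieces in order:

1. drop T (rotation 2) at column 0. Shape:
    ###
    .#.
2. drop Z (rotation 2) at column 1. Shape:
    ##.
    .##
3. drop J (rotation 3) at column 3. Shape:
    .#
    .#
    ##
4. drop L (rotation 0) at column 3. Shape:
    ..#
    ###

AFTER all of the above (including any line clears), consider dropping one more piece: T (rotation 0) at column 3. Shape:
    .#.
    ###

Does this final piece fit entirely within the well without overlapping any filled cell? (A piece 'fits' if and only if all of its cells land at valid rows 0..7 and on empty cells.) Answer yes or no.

Drop 1: T rot2 at col 0 lands with bottom-row=0; cleared 0 line(s) (total 0); column heights now [2 2 2 0 0 0], max=2
Drop 2: Z rot2 at col 1 lands with bottom-row=2; cleared 0 line(s) (total 0); column heights now [2 4 4 3 0 0], max=4
Drop 3: J rot3 at col 3 lands with bottom-row=3; cleared 0 line(s) (total 0); column heights now [2 4 4 4 6 0], max=6
Drop 4: L rot0 at col 3 lands with bottom-row=6; cleared 0 line(s) (total 0); column heights now [2 4 4 7 7 8], max=8
Test piece T rot0 at col 3 (width 3): heights before test = [2 4 4 7 7 8]; fits = False

Answer: no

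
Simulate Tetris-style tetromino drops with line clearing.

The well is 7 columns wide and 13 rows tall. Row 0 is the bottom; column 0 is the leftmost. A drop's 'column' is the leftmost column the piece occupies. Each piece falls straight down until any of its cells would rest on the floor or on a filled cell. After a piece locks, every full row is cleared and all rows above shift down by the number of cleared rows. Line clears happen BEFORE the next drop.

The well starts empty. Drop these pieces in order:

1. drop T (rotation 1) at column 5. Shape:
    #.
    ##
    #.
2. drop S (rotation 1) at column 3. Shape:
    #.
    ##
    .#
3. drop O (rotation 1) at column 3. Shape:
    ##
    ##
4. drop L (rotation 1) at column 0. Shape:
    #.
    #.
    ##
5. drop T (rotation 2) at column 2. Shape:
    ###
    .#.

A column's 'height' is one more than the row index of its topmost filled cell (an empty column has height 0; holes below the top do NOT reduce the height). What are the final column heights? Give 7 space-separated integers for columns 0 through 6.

Answer: 3 1 7 7 7 3 2

Derivation:
Drop 1: T rot1 at col 5 lands with bottom-row=0; cleared 0 line(s) (total 0); column heights now [0 0 0 0 0 3 2], max=3
Drop 2: S rot1 at col 3 lands with bottom-row=0; cleared 0 line(s) (total 0); column heights now [0 0 0 3 2 3 2], max=3
Drop 3: O rot1 at col 3 lands with bottom-row=3; cleared 0 line(s) (total 0); column heights now [0 0 0 5 5 3 2], max=5
Drop 4: L rot1 at col 0 lands with bottom-row=0; cleared 0 line(s) (total 0); column heights now [3 1 0 5 5 3 2], max=5
Drop 5: T rot2 at col 2 lands with bottom-row=5; cleared 0 line(s) (total 0); column heights now [3 1 7 7 7 3 2], max=7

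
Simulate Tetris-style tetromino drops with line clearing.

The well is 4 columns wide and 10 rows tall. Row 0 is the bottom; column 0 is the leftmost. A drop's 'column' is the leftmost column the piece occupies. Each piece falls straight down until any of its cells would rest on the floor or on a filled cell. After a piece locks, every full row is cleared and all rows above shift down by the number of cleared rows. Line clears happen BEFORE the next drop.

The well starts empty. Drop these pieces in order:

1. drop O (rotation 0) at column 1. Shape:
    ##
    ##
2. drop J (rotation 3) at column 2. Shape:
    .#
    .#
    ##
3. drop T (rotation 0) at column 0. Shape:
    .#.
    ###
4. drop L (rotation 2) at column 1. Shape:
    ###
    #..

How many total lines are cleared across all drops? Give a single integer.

Drop 1: O rot0 at col 1 lands with bottom-row=0; cleared 0 line(s) (total 0); column heights now [0 2 2 0], max=2
Drop 2: J rot3 at col 2 lands with bottom-row=2; cleared 0 line(s) (total 0); column heights now [0 2 3 5], max=5
Drop 3: T rot0 at col 0 lands with bottom-row=3; cleared 1 line(s) (total 1); column heights now [0 4 3 4], max=4
Drop 4: L rot2 at col 1 lands with bottom-row=4; cleared 0 line(s) (total 1); column heights now [0 6 6 6], max=6

Answer: 1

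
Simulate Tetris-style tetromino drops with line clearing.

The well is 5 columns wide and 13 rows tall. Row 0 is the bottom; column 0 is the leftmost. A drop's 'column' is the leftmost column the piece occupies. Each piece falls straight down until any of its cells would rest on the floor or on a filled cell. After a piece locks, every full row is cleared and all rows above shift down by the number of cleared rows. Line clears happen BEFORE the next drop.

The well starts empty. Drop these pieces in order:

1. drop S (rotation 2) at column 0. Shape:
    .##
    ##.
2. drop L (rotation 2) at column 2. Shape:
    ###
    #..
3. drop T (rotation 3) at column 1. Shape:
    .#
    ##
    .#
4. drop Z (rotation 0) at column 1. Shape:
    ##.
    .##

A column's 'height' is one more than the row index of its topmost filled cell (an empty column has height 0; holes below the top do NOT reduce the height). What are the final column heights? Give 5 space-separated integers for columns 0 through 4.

Drop 1: S rot2 at col 0 lands with bottom-row=0; cleared 0 line(s) (total 0); column heights now [1 2 2 0 0], max=2
Drop 2: L rot2 at col 2 lands with bottom-row=2; cleared 0 line(s) (total 0); column heights now [1 2 4 4 4], max=4
Drop 3: T rot3 at col 1 lands with bottom-row=4; cleared 0 line(s) (total 0); column heights now [1 6 7 4 4], max=7
Drop 4: Z rot0 at col 1 lands with bottom-row=7; cleared 0 line(s) (total 0); column heights now [1 9 9 8 4], max=9

Answer: 1 9 9 8 4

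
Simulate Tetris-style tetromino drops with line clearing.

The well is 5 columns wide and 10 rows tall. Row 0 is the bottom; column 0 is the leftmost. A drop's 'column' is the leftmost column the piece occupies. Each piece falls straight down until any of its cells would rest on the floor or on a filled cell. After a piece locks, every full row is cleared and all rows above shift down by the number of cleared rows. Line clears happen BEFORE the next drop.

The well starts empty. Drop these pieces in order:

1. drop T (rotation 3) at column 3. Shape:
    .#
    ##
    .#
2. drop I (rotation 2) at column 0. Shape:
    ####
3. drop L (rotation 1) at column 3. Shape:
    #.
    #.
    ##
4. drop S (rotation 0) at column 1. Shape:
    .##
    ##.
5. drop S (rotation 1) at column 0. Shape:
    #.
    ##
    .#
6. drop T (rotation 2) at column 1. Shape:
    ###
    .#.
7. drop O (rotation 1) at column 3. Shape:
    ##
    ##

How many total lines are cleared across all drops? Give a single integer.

Answer: 1

Derivation:
Drop 1: T rot3 at col 3 lands with bottom-row=0; cleared 0 line(s) (total 0); column heights now [0 0 0 2 3], max=3
Drop 2: I rot2 at col 0 lands with bottom-row=2; cleared 1 line(s) (total 1); column heights now [0 0 0 2 2], max=2
Drop 3: L rot1 at col 3 lands with bottom-row=2; cleared 0 line(s) (total 1); column heights now [0 0 0 5 3], max=5
Drop 4: S rot0 at col 1 lands with bottom-row=4; cleared 0 line(s) (total 1); column heights now [0 5 6 6 3], max=6
Drop 5: S rot1 at col 0 lands with bottom-row=5; cleared 0 line(s) (total 1); column heights now [8 7 6 6 3], max=8
Drop 6: T rot2 at col 1 lands with bottom-row=6; cleared 0 line(s) (total 1); column heights now [8 8 8 8 3], max=8
Drop 7: O rot1 at col 3 lands with bottom-row=8; cleared 0 line(s) (total 1); column heights now [8 8 8 10 10], max=10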